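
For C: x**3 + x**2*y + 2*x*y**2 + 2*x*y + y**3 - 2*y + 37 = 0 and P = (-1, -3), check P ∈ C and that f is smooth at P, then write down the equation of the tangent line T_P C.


Tangent line at P: 21*x + 36*y + 129 = 0.

Step 1: f(-1, -3) = 0, so P lies on C.
Step 2: partial derivatives
  f_x(x, y) = 3*x**2 + 2*x*y + 2*y**2 + 2*y, f_y(x, y) = x**2 + 4*x*y + 2*x + 3*y**2 - 2.
  f_x(P) = 21, f_y(P) = 36 (gradient nonzero, so P is smooth).
Step 3: tangent line at P: 21·(x − -1) + 36·(y − -3) = 0.
Expanding: 21*x + 36*y + 129 = 0.


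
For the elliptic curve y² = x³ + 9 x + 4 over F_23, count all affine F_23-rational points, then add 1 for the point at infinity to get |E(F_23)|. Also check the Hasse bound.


Affine points = {(0, 2), (0, 21), (3, 9), (3, 14), (4, 9), (4, 14), (5, 6), (5, 17), (8, 6), (8, 17), (9, 3), (9, 20), (10, 6), (10, 17), (11, 10), (11, 13), (12, 0), (13, 8), (13, 15), (15, 8), (15, 15), (16, 9), (16, 14), (18, 8), (18, 15), (21, 1), (21, 22)}; affine count = 27; |E(F_23)| = 28.

Discriminant check: Δ ∝ 4a³ + 27b² = 4·9³ + 27·4² = 4·729 + 27·16 ≡ 13 (mod 23). Nonzero ⇒ E is nonsingular.
For each x ∈ F_23, compute rhs = x³ + 9·x + 4 mod 23, then count y ∈ F_23 with y² ≡ rhs.
  x = 0: rhs = 4, matching y values: 2, 21 (2 points).
  x = 1: rhs = 14, matching y values: none (0 points).
  x = 2: rhs = 7, matching y values: none (0 points).
  x = 3: rhs = 12, matching y values: 9, 14 (2 points).
  x = 4: rhs = 12, matching y values: 9, 14 (2 points).
  x = 5: rhs = 13, matching y values: 6, 17 (2 points).
  x = 6: rhs = 21, matching y values: none (0 points).
  x = 7: rhs = 19, matching y values: none (0 points).
  x = 8: rhs = 13, matching y values: 6, 17 (2 points).
  x = 9: rhs = 9, matching y values: 3, 20 (2 points).
  x = 10: rhs = 13, matching y values: 6, 17 (2 points).
  x = 11: rhs = 8, matching y values: 10, 13 (2 points).
  x = 12: rhs = 0, matching y values: 0 (1 points).
  x = 13: rhs = 18, matching y values: 8, 15 (2 points).
  x = 14: rhs = 22, matching y values: none (0 points).
  x = 15: rhs = 18, matching y values: 8, 15 (2 points).
  x = 16: rhs = 12, matching y values: 9, 14 (2 points).
  x = 17: rhs = 10, matching y values: none (0 points).
  x = 18: rhs = 18, matching y values: 8, 15 (2 points).
  x = 19: rhs = 19, matching y values: none (0 points).
  x = 20: rhs = 19, matching y values: none (0 points).
  x = 21: rhs = 1, matching y values: 1, 22 (2 points).
  x = 22: rhs = 17, matching y values: none (0 points).
Total affine count: 27.
Full point count |E(F_23)| = 27 + 1 = 28.
Hasse bound: |28 − (23+1)| = |4| = 4 ≤ 2√23 ≈ 9.5917 ✓.


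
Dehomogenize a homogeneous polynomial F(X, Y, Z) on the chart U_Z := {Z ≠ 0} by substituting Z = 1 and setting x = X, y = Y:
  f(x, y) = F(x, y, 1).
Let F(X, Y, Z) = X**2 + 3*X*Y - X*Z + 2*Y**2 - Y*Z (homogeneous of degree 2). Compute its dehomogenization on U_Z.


f(x, y) = x**2 + 3*x*y - x + 2*y**2 - y

On U_Z we set Z = 1. Each monomial c·X^i·Y^j·Z^k in F becomes c·x^i·y^j·1^k = c·x^i·y^j.
Substituting Z = 1: F(X, Y, 1) = x**2 + 3*x*y - x + 2*y**2 - y.
Note: deg(f) ≤ deg(F) = 2; strict inequality happens when F is divisible by Z (lost terms).


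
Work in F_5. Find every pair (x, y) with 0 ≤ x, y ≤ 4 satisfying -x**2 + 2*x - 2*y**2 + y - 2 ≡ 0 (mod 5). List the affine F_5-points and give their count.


Affine F_5-points: {(0, 4), (2, 4), (3, 0), (3, 3), (4, 0), (4, 3)}; count = 6.

For each of the 25 pairs (x, y) ∈ F_5², evaluate f(x, y) mod 5. Record the zeros.
  x = 0: [0↦3, 1↦2, 2↦2, 3↦3, 4↦0]  zeros at y ∈ {4}
  x = 1: [0↦4, 1↦3, 2↦3, 3↦4, 4↦1]  zeros at y ∈ ∅
  x = 2: [0↦3, 1↦2, 2↦2, 3↦3, 4↦0]  zeros at y ∈ {4}
  x = 3: [0↦0, 1↦4, 2↦4, 3↦0, 4↦2]  zeros at y ∈ {0, 3}
  x = 4: [0↦0, 1↦4, 2↦4, 3↦0, 4↦2]  zeros at y ∈ {0, 3}
Collecting zeros: affine points = {(0, 4), (2, 4), (3, 0), (3, 3), (4, 0), (4, 3)}.
Total count |C(F_5)_aff| = 6.


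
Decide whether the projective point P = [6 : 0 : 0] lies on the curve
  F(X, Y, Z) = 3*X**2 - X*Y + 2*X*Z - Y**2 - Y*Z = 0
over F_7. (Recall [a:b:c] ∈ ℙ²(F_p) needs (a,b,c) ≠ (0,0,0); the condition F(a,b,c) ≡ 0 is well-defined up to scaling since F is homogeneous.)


F(6,0,0) ≡ 3 (mod 7); P is NOT on the curve.

Evaluate F(6, 0, 0) term-by-term (mod 7).
  3*X**2 ↦ 3·36·1·1 = 108
  -X*Y ↦ -1·6·0·1 = 0
  2*X*Z ↦ 2·6·1·0 = 0
  -Y**2 ↦ -1·1·0·1 = 0
  -Y*Z ↦ -1·1·0·0 = 0
Sum: F(6, 0, 0) = (108) + (0) + (0) + (0) + (0) = 108.
Reducing mod 7: 108 ≡ 3 (mod 7).
Since F(a, b, c) ≡ 3 ≠ 0 (mod 7), P does NOT lie on the curve.


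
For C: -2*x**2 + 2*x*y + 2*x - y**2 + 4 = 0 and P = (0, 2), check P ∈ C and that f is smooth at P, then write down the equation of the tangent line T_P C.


Tangent line at P: 6*x - 4*y + 8 = 0.

Step 1: f(0, 2) = 0, so P lies on C.
Step 2: partial derivatives
  f_x(x, y) = -4*x + 2*y + 2, f_y(x, y) = 2*x - 2*y.
  f_x(P) = 6, f_y(P) = -4 (gradient nonzero, so P is smooth).
Step 3: tangent line at P: 6·(x − 0) + -4·(y − 2) = 0.
Expanding: 6*x - 4*y + 8 = 0.


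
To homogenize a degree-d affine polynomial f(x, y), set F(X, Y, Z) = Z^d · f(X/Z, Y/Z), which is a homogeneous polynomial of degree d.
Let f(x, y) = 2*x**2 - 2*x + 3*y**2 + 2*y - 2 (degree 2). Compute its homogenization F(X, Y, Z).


F(X, Y, Z) = 2*X**2 - 2*X*Z + 3*Y**2 + 2*Y*Z - 2*Z**2

deg(f) = 2.
Substitute x = X/Z, y = Y/Z into f, then multiply by Z^2.
  monomial 2·x^2·y^0 ↦ 2·X^2·Y^0·Z^0.
  monomial -2·x^1·y^0 ↦ -2·X^1·Y^0·Z^1.
  monomial 3·x^0·y^2 ↦ 3·X^0·Y^2·Z^0.
  monomial 2·x^0·y^1 ↦ 2·X^0·Y^1·Z^1.
  monomial -2·x^0·y^0 ↦ -2·X^0·Y^0·Z^2.
Collecting: F(X, Y, Z) = 2*X**2 - 2*X*Z + 3*Y**2 + 2*Y*Z - 2*Z**2.


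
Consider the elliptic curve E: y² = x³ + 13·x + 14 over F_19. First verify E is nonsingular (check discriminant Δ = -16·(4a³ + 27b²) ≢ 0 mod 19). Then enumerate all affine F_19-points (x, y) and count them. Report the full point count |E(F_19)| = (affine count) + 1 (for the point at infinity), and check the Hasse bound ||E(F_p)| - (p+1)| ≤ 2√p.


Affine points = {(1, 3), (1, 16), (3, 2), (3, 17), (4, 4), (4, 15), (6, 2), (6, 17), (7, 7), (7, 12), (9, 9), (9, 10), (10, 2), (10, 17), (11, 5), (11, 14), (12, 6), (12, 13), (13, 9), (13, 10), (16, 9), (16, 10), (18, 0)}; affine count = 23; |E(F_19)| = 24.

Discriminant check: Δ ∝ 4a³ + 27b² = 4·13³ + 27·14² = 4·2197 + 27·196 ≡ 1 (mod 19). Nonzero ⇒ E is nonsingular.
For each x ∈ F_19, compute rhs = x³ + 13·x + 14 mod 19, then count y ∈ F_19 with y² ≡ rhs.
  x = 0: rhs = 14, matching y values: none (0 points).
  x = 1: rhs = 9, matching y values: 3, 16 (2 points).
  x = 2: rhs = 10, matching y values: none (0 points).
  x = 3: rhs = 4, matching y values: 2, 17 (2 points).
  x = 4: rhs = 16, matching y values: 4, 15 (2 points).
  x = 5: rhs = 14, matching y values: none (0 points).
  x = 6: rhs = 4, matching y values: 2, 17 (2 points).
  x = 7: rhs = 11, matching y values: 7, 12 (2 points).
  x = 8: rhs = 3, matching y values: none (0 points).
  x = 9: rhs = 5, matching y values: 9, 10 (2 points).
  x = 10: rhs = 4, matching y values: 2, 17 (2 points).
  x = 11: rhs = 6, matching y values: 5, 14 (2 points).
  x = 12: rhs = 17, matching y values: 6, 13 (2 points).
  x = 13: rhs = 5, matching y values: 9, 10 (2 points).
  x = 14: rhs = 14, matching y values: none (0 points).
  x = 15: rhs = 12, matching y values: none (0 points).
  x = 16: rhs = 5, matching y values: 9, 10 (2 points).
  x = 17: rhs = 18, matching y values: none (0 points).
  x = 18: rhs = 0, matching y values: 0 (1 points).
Total affine count: 23.
Full point count |E(F_19)| = 23 + 1 = 24.
Hasse bound: |24 − (19+1)| = |4| = 4 ≤ 2√19 ≈ 8.7178 ✓.


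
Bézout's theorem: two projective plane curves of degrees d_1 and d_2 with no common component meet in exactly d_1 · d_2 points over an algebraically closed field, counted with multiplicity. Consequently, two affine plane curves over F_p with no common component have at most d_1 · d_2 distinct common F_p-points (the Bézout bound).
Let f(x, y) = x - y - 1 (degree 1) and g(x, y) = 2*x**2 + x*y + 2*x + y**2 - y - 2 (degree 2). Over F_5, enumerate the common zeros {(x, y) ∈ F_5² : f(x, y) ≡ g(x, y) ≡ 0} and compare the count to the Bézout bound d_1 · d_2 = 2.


Common zeros: {(0, 4), (3, 2)}; count = 2; Bézout bound = 2.

deg(f) = 1, deg(g) = 2, so Bézout bound = 2.
Scan x ∈ F_5. For each x, list the y ∈ F_5 with f(x, y) ≡ 0 and those with g(x, y) ≡ 0 (mod 5); the common zeros in that column are the intersection.
  x = 0: f ≡ 0 at y ∈ {4}; g ≡ 0 at y ∈ {2, 4}; common: {4}.
  x = 1: f ≡ 0 at y ∈ {0}; g ≡ 0 at y ∈ ∅; common: ∅.
  x = 2: f ≡ 0 at y ∈ {1}; g ≡ 0 at y ∈ {0, 4}; common: ∅.
  x = 3: f ≡ 0 at y ∈ {2}; g ≡ 0 at y ∈ {1, 2}; common: {2}.
  x = 4: f ≡ 0 at y ∈ {3}; g ≡ 0 at y ∈ ∅; common: ∅.
Collecting: common zeros = {(0, 4), (3, 2)}, so the count is 2.
Comparison with the Bézout bound: 2 ≤ 2 = deg(f)·deg(g), as expected for curves with no common component (the bound is attained).


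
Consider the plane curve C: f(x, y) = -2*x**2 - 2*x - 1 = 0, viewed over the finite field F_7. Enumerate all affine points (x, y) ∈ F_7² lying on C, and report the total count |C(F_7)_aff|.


Affine F_7-points: ∅; count = 0.

For each of the 49 pairs (x, y) ∈ F_7², evaluate f(x, y) mod 7. Record the zeros.
  x = 0: [0↦6, 1↦6, 2↦6, 3↦6, 4↦6, 5↦6, 6↦6]  zeros at y ∈ ∅
  x = 1: [0↦2, 1↦2, 2↦2, 3↦2, 4↦2, 5↦2, 6↦2]  zeros at y ∈ ∅
  x = 2: [0↦1, 1↦1, 2↦1, 3↦1, 4↦1, 5↦1, 6↦1]  zeros at y ∈ ∅
  x = 3: [0↦3, 1↦3, 2↦3, 3↦3, 4↦3, 5↦3, 6↦3]  zeros at y ∈ ∅
  x = 4: [0↦1, 1↦1, 2↦1, 3↦1, 4↦1, 5↦1, 6↦1]  zeros at y ∈ ∅
  x = 5: [0↦2, 1↦2, 2↦2, 3↦2, 4↦2, 5↦2, 6↦2]  zeros at y ∈ ∅
  x = 6: [0↦6, 1↦6, 2↦6, 3↦6, 4↦6, 5↦6, 6↦6]  zeros at y ∈ ∅
Collecting zeros: affine points = ∅.
Total count |C(F_7)_aff| = 0.


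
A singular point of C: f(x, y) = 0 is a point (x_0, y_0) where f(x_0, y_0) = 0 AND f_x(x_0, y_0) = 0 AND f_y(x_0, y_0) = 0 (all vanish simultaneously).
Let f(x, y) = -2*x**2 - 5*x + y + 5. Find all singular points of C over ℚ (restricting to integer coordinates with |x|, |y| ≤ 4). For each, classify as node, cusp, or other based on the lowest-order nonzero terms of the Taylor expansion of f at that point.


No singular points in the scanned grid; C is smooth there.

Compute partial derivatives:
  f_x = -4*x - 5.
  f_y = 1.
f_y = 1 is a nonzero constant, so f_y never vanishes: no point (x, y) can satisfy f = f_x = f_y = 0. In particular no (x, y) ∈ {−4, ..., 4}² is singular; the curve is smooth.


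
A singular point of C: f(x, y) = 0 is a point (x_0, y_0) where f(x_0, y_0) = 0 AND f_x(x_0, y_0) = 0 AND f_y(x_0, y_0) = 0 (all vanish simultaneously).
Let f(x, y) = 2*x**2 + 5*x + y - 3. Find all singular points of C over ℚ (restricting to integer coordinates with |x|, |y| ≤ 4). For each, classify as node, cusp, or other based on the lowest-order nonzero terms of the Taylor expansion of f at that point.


No singular points in the scanned grid; C is smooth there.

Compute partial derivatives:
  f_x = 4*x + 5.
  f_y = 1.
f_y = 1 is a nonzero constant, so f_y never vanishes: no point (x, y) can satisfy f = f_x = f_y = 0. In particular no (x, y) ∈ {−4, ..., 4}² is singular; the curve is smooth.


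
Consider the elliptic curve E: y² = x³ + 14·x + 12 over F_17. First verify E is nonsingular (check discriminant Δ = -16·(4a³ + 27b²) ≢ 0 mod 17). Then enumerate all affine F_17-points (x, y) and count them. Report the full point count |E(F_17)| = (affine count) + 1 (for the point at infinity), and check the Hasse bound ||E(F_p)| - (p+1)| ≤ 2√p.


Affine points = {(3, 8), (3, 9), (4, 8), (4, 9), (9, 0), (10, 8), (10, 9), (11, 1), (11, 16), (12, 2), (12, 15)}; affine count = 11; |E(F_17)| = 12.

Discriminant check: Δ ∝ 4a³ + 27b² = 4·14³ + 27·12² = 4·2744 + 27·144 ≡ 6 (mod 17). Nonzero ⇒ E is nonsingular.
For each x ∈ F_17, compute rhs = x³ + 14·x + 12 mod 17, then count y ∈ F_17 with y² ≡ rhs.
  x = 0: rhs = 12, matching y values: none (0 points).
  x = 1: rhs = 10, matching y values: none (0 points).
  x = 2: rhs = 14, matching y values: none (0 points).
  x = 3: rhs = 13, matching y values: 8, 9 (2 points).
  x = 4: rhs = 13, matching y values: 8, 9 (2 points).
  x = 5: rhs = 3, matching y values: none (0 points).
  x = 6: rhs = 6, matching y values: none (0 points).
  x = 7: rhs = 11, matching y values: none (0 points).
  x = 8: rhs = 7, matching y values: none (0 points).
  x = 9: rhs = 0, matching y values: 0 (1 points).
  x = 10: rhs = 13, matching y values: 8, 9 (2 points).
  x = 11: rhs = 1, matching y values: 1, 16 (2 points).
  x = 12: rhs = 4, matching y values: 2, 15 (2 points).
  x = 13: rhs = 11, matching y values: none (0 points).
  x = 14: rhs = 11, matching y values: none (0 points).
  x = 15: rhs = 10, matching y values: none (0 points).
  x = 16: rhs = 14, matching y values: none (0 points).
Total affine count: 11.
Full point count |E(F_17)| = 11 + 1 = 12.
Hasse bound: |12 − (17+1)| = |-6| = 6 ≤ 2√17 ≈ 8.2462 ✓.


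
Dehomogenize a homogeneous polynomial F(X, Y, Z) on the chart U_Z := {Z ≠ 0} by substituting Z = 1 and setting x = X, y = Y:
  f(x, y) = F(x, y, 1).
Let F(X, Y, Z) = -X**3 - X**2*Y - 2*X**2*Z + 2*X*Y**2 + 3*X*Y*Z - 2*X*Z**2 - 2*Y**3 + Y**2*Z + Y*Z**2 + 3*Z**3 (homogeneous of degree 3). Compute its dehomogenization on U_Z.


f(x, y) = -x**3 - x**2*y - 2*x**2 + 2*x*y**2 + 3*x*y - 2*x - 2*y**3 + y**2 + y + 3

On U_Z we set Z = 1. Each monomial c·X^i·Y^j·Z^k in F becomes c·x^i·y^j·1^k = c·x^i·y^j.
Substituting Z = 1: F(X, Y, 1) = -x**3 - x**2*y - 2*x**2 + 2*x*y**2 + 3*x*y - 2*x - 2*y**3 + y**2 + y + 3.
Note: deg(f) ≤ deg(F) = 3; strict inequality happens when F is divisible by Z (lost terms).


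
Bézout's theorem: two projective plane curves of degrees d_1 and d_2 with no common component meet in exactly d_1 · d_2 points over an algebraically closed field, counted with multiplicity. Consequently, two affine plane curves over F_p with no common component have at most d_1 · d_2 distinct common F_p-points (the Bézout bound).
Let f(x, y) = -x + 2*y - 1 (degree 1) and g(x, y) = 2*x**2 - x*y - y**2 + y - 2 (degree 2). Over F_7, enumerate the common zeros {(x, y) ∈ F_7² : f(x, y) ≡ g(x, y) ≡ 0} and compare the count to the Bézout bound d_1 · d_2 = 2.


Common zeros: {(0, 4), (6, 0)}; count = 2; Bézout bound = 2.

deg(f) = 1, deg(g) = 2, so Bézout bound = 2.
Scan x ∈ F_7. For each x, list the y ∈ F_7 with f(x, y) ≡ 0 and those with g(x, y) ≡ 0 (mod 7); the common zeros in that column are the intersection.
  x = 0: f ≡ 0 at y ∈ {4}; g ≡ 0 at y ∈ {4}; common: {4}.
  x = 1: f ≡ 0 at y ∈ {1}; g ≡ 0 at y ∈ {0}; common: ∅.
  x = 2: f ≡ 0 at y ∈ {5}; g ≡ 0 at y ∈ {2, 4}; common: ∅.
  x = 3: f ≡ 0 at y ∈ {2}; g ≡ 0 at y ∈ ∅; common: ∅.
  x = 4: f ≡ 0 at y ∈ {6}; g ≡ 0 at y ∈ ∅; common: ∅.
  x = 5: f ≡ 0 at y ∈ {3}; g ≡ 0 at y ∈ ∅; common: ∅.
  x = 6: f ≡ 0 at y ∈ {0}; g ≡ 0 at y ∈ {0, 2}; common: {0}.
Collecting: common zeros = {(0, 4), (6, 0)}, so the count is 2.
Comparison with the Bézout bound: 2 ≤ 2 = deg(f)·deg(g), as expected for curves with no common component (the bound is attained).


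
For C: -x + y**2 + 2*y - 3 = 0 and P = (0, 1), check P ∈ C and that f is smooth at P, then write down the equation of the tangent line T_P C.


Tangent line at P: -x + 4*y - 4 = 0.

Step 1: f(0, 1) = 0, so P lies on C.
Step 2: partial derivatives
  f_x(x, y) = -1, f_y(x, y) = 2*y + 2.
  f_x(P) = -1, f_y(P) = 4 (gradient nonzero, so P is smooth).
Step 3: tangent line at P: -1·(x − 0) + 4·(y − 1) = 0.
Expanding: -x + 4*y - 4 = 0.


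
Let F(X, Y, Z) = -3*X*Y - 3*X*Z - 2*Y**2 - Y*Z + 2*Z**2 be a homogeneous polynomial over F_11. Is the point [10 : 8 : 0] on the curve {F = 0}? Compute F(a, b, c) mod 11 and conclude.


F(10,8,0) ≡ 6 (mod 11); P is NOT on the curve.

Evaluate F(10, 8, 0) term-by-term (mod 11).
  -3*X*Y ↦ -3·10·8·1 = -240
  -3*X*Z ↦ -3·10·1·0 = 0
  -2*Y**2 ↦ -2·1·64·1 = -128
  -Y*Z ↦ -1·1·8·0 = 0
  2*Z**2 ↦ 2·1·1·0 = 0
Sum: F(10, 8, 0) = (-240) + (0) + (-128) + (0) + (0) = -368.
Reducing mod 11: -368 ≡ 6 (mod 11).
Since F(a, b, c) ≡ 6 ≠ 0 (mod 11), P does NOT lie on the curve.


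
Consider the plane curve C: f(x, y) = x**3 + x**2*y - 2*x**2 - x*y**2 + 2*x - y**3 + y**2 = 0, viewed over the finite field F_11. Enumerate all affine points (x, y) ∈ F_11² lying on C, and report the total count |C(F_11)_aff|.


Affine F_11-points: {(0, 0), (0, 1), (1, 6), (2, 2), (2, 9), (2, 10), (3, 7), (4, 10), (7, 6), (8, 10), (9, 8), (10, 3), (10, 4), (10, 6)}; count = 14.

For each of the 121 pairs (x, y) ∈ F_11², evaluate f(x, y) mod 11. Record the zeros.
  x = 0: [0↦0, 1↦0, 2↦7, 3↦4, 4↦7, 5↦10, 6↦7, 7↦3, 8↦3, 9↦1, 10↦2]  zeros at y ∈ {0, 1}
  x = 1: [0↦1, 1↦1, 2↦6, 3↦10, 4↦7, 5↦2, 6↦0, 7↦6, 8↦3, 9↦7, 10↦1]  zeros at y ∈ {6}
  x = 2: [0↦4, 1↦6, 2↦0, 3↦2, 4↦6, 5↦6, 6↦7, 7↦3, 8↦10, 9↦0, 10↦0]  zeros at y ∈ {2, 9, 10}
  x = 3: [0↦4, 1↦10, 2↦6, 3↦8, 4↦10, 5↦6, 6↦1, 7↦0, 8↦8, 9↦8, 10↦5]  zeros at y ∈ {7}
  x = 4: [0↦7, 1↦8, 2↦8, 3↦1, 4↦3, 5↦8, 6↦10, 7↦3, 8↦3, 9↦4, 10↦0]  zeros at y ∈ {10}
  x = 5: [0↦8, 1↦6, 2↦1, 3↦9, 4↦2, 5↦7, 6↦7, 7↦7, 8↦1, 9↦5, 10↦2]  zeros at y ∈ ∅
  x = 6: [0↦2, 1↦10, 2↦2, 3↦5, 4↦2, 5↦9, 6↦9, 7↦7, 8↦8, 9↦6, 10↦6]  zeros at y ∈ ∅
  x = 7: [0↦6, 1↦4, 2↦6, 3↦6, 4↦9, 5↦9, 6↦0, 7↦9, 8↦8, 9↦2, 10↦7]  zeros at y ∈ {6}
  x = 8: [0↦4, 1↦5, 2↦8, 3↦7, 4↦7, 5↦2, 6↦8, 7↦8, 8↦7, 9↦10, 10↦0]  zeros at y ∈ {10}
  x = 9: [0↦2, 1↦8, 2↦3, 3↦3, 4↦2, 5↦5, 6↦6, 7↦10, 8↦0, 9↦3, 10↦2]  zeros at y ∈ {8}
  x = 10: [0↦6, 1↦8, 2↦8, 3↦0, 4↦0, 5↦2, 6↦0, 7↦10, 8↦4, 9↦9, 10↦8]  zeros at y ∈ {3, 4, 6}
Collecting zeros: affine points = {(0, 0), (0, 1), (1, 6), (2, 2), (2, 9), (2, 10), (3, 7), (4, 10), (7, 6), (8, 10), (9, 8), (10, 3), (10, 4), (10, 6)}.
Total count |C(F_11)_aff| = 14.


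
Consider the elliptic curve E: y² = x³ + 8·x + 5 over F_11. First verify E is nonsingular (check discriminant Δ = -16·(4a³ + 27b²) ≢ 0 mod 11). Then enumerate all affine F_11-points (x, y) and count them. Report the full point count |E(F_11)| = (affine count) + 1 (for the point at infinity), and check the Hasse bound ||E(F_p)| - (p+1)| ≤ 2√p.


Affine points = {(0, 4), (0, 7), (1, 5), (1, 6), (3, 1), (3, 10), (5, 4), (5, 7), (6, 4), (6, 7), (8, 3), (8, 8), (9, 5), (9, 6)}; affine count = 14; |E(F_11)| = 15.

Discriminant check: Δ ∝ 4a³ + 27b² = 4·8³ + 27·5² = 4·512 + 27·25 ≡ 6 (mod 11). Nonzero ⇒ E is nonsingular.
For each x ∈ F_11, compute rhs = x³ + 8·x + 5 mod 11, then count y ∈ F_11 with y² ≡ rhs.
  x = 0: rhs = 5, matching y values: 4, 7 (2 points).
  x = 1: rhs = 3, matching y values: 5, 6 (2 points).
  x = 2: rhs = 7, matching y values: none (0 points).
  x = 3: rhs = 1, matching y values: 1, 10 (2 points).
  x = 4: rhs = 2, matching y values: none (0 points).
  x = 5: rhs = 5, matching y values: 4, 7 (2 points).
  x = 6: rhs = 5, matching y values: 4, 7 (2 points).
  x = 7: rhs = 8, matching y values: none (0 points).
  x = 8: rhs = 9, matching y values: 3, 8 (2 points).
  x = 9: rhs = 3, matching y values: 5, 6 (2 points).
  x = 10: rhs = 7, matching y values: none (0 points).
Total affine count: 14.
Full point count |E(F_11)| = 14 + 1 = 15.
Hasse bound: |15 − (11+1)| = |3| = 3 ≤ 2√11 ≈ 6.6332 ✓.


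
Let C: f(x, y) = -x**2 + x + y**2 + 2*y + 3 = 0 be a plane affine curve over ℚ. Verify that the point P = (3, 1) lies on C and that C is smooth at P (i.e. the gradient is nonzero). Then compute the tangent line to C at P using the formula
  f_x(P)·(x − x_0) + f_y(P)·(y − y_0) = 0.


Tangent line at P: -5*x + 4*y + 11 = 0.

Step 1: f(3, 1) = 0, so P lies on C.
Step 2: partial derivatives
  f_x(x, y) = 1 - 2*x, f_y(x, y) = 2*y + 2.
  f_x(P) = -5, f_y(P) = 4 (gradient nonzero, so P is smooth).
Step 3: tangent line at P: -5·(x − 3) + 4·(y − 1) = 0.
Expanding: -5*x + 4*y + 11 = 0.


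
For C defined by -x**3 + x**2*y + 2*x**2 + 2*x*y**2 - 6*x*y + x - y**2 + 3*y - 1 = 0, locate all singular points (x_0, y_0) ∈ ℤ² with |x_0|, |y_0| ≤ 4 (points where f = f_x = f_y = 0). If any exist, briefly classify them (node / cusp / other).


Singular points: {(1, 1)}; classification: cusp.

Compute partial derivatives:
  f_x = -3*x**2 + 2*x*y + 4*x + 2*y**2 - 6*y + 1.
  f_y = x**2 + 4*x*y - 6*x - 2*y + 3.
Scan x_0 ∈ {−4, ..., 4}. For each x_0, f_y(x_0, y) is a polynomial in y; find its integer roots y ∈ {−4, ..., 4}, then test f_x and f at those candidates.
  x = -4: f_y(-4, y) = 43 - 18*y; no integer root y with |y| ≤ 4.
  x = -3: f_y(-3, y) = 30 - 14*y; no integer root y with |y| ≤ 4.
  x = -2: f_y(-2, y) = 19 - 10*y; no integer root y with |y| ≤ 4.
  x = -1: f_y(-1, y) = 10 - 6*y; no integer root y with |y| ≤ 4.
  x = 0: f_y(0, y) = 3 - 2*y; no integer root y with |y| ≤ 4.
  x = 1: f_y(1, y) = 2*y - 2; vanishes at y ∈ {1}. (1, 1): f_x = 0, f = 0 — SINGULAR.
  x = 2: f_y(2, y) = 6*y - 5; no integer root y with |y| ≤ 4.
  x = 3: f_y(3, y) = 10*y - 6; no integer root y with |y| ≤ 4.
  x = 4: f_y(4, y) = 14*y - 5; no integer root y with |y| ≤ 4.
Only singular point on the grid: (1, 1).
Classify: substitute x = 1 + u, y = 1 + v and expand: f = -u**3 + u**2*v + 2*u*v**2 + v**2.
No constant or linear terms (consistent with a singular point). Quadratic part: v**2. Cubic part: -u**3 + u**2*v + 2*u*v**2.
The quadratic part v**2 is a perfect square, so there is a single (double) tangent line v = 0, i.e. y = 1. Restricting the cubic part to that line (v = 0) leaves -u**3 ≠ 0, so f is not divisible by v and the branch is v² ≈ u**3 to lowest order — this is a cusp.
Classification: cusp.


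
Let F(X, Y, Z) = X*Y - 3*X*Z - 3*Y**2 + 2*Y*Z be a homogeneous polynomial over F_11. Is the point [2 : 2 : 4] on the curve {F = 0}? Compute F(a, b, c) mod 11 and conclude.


F(2,2,4) ≡ 6 (mod 11); P is NOT on the curve.

Evaluate F(2, 2, 4) term-by-term (mod 11).
  X*Y ↦ 1·2·2·1 = 4
  -3*X*Z ↦ -3·2·1·4 = -24
  -3*Y**2 ↦ -3·1·4·1 = -12
  2*Y*Z ↦ 2·1·2·4 = 16
Sum: F(2, 2, 4) = (4) + (-24) + (-12) + (16) = -16.
Reducing mod 11: -16 ≡ 6 (mod 11).
Since F(a, b, c) ≡ 6 ≠ 0 (mod 11), P does NOT lie on the curve.


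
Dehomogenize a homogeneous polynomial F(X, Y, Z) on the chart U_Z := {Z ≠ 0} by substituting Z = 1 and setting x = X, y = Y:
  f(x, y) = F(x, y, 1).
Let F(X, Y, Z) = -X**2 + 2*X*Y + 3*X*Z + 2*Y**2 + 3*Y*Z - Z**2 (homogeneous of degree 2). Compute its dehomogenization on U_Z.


f(x, y) = -x**2 + 2*x*y + 3*x + 2*y**2 + 3*y - 1

On U_Z we set Z = 1. Each monomial c·X^i·Y^j·Z^k in F becomes c·x^i·y^j·1^k = c·x^i·y^j.
Substituting Z = 1: F(X, Y, 1) = -x**2 + 2*x*y + 3*x + 2*y**2 + 3*y - 1.
Note: deg(f) ≤ deg(F) = 2; strict inequality happens when F is divisible by Z (lost terms).


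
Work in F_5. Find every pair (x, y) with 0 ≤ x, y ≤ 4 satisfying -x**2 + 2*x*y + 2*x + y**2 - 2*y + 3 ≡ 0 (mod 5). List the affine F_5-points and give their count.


Affine F_5-points: {(1, 1), (1, 4), (3, 0), (3, 1), (4, 0), (4, 4)}; count = 6.

For each of the 25 pairs (x, y) ∈ F_5², evaluate f(x, y) mod 5. Record the zeros.
  x = 0: [0↦3, 1↦2, 2↦3, 3↦1, 4↦1]  zeros at y ∈ ∅
  x = 1: [0↦4, 1↦0, 2↦3, 3↦3, 4↦0]  zeros at y ∈ {1, 4}
  x = 2: [0↦3, 1↦1, 2↦1, 3↦3, 4↦2]  zeros at y ∈ ∅
  x = 3: [0↦0, 1↦0, 2↦2, 3↦1, 4↦2]  zeros at y ∈ {0, 1}
  x = 4: [0↦0, 1↦2, 2↦1, 3↦2, 4↦0]  zeros at y ∈ {0, 4}
Collecting zeros: affine points = {(1, 1), (1, 4), (3, 0), (3, 1), (4, 0), (4, 4)}.
Total count |C(F_5)_aff| = 6.


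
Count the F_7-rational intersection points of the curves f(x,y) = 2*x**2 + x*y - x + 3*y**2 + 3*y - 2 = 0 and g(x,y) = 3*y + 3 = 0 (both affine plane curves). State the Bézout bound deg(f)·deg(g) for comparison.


Common zeros: ∅; count = 0; Bézout bound = 2.

deg(f) = 2, deg(g) = 1, so Bézout bound = 2.
Scan x ∈ F_7. For each x, list the y ∈ F_7 with f(x, y) ≡ 0 and those with g(x, y) ≡ 0 (mod 7); the common zeros in that column are the intersection.
  x = 0: f ≡ 0 at y ∈ ∅; g ≡ 0 at y ∈ {6}; common: ∅.
  x = 1: f ≡ 0 at y ∈ {4}; g ≡ 0 at y ∈ {6}; common: ∅.
  x = 2: f ≡ 0 at y ∈ ∅; g ≡ 0 at y ∈ {6}; common: ∅.
  x = 3: f ≡ 0 at y ∈ ∅; g ≡ 0 at y ∈ {6}; common: ∅.
  x = 4: f ≡ 0 at y ∈ ∅; g ≡ 0 at y ∈ {6}; common: ∅.
  x = 5: f ≡ 0 at y ∈ ∅; g ≡ 0 at y ∈ {6}; common: ∅.
  x = 6: f ≡ 0 at y ∈ ∅; g ≡ 0 at y ∈ {6}; common: ∅.
Collecting: common zeros = ∅, so the count is 0.
Comparison with the Bézout bound: 0 ≤ 2 = deg(f)·deg(g), as expected for curves with no common component (the affine F_7-count falls short of the bound because intersections may lie at infinity, over extension fields, or carry multiplicity).


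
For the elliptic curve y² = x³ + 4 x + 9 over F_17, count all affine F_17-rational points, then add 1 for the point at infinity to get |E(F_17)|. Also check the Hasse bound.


Affine points = {(0, 3), (0, 14), (2, 5), (2, 12), (4, 2), (4, 15), (5, 1), (5, 16), (8, 3), (8, 14), (9, 3), (9, 14), (12, 0), (14, 2), (14, 15), (16, 2), (16, 15)}; affine count = 17; |E(F_17)| = 18.

Discriminant check: Δ ∝ 4a³ + 27b² = 4·4³ + 27·9² = 4·64 + 27·81 ≡ 12 (mod 17). Nonzero ⇒ E is nonsingular.
For each x ∈ F_17, compute rhs = x³ + 4·x + 9 mod 17, then count y ∈ F_17 with y² ≡ rhs.
  x = 0: rhs = 9, matching y values: 3, 14 (2 points).
  x = 1: rhs = 14, matching y values: none (0 points).
  x = 2: rhs = 8, matching y values: 5, 12 (2 points).
  x = 3: rhs = 14, matching y values: none (0 points).
  x = 4: rhs = 4, matching y values: 2, 15 (2 points).
  x = 5: rhs = 1, matching y values: 1, 16 (2 points).
  x = 6: rhs = 11, matching y values: none (0 points).
  x = 7: rhs = 6, matching y values: none (0 points).
  x = 8: rhs = 9, matching y values: 3, 14 (2 points).
  x = 9: rhs = 9, matching y values: 3, 14 (2 points).
  x = 10: rhs = 12, matching y values: none (0 points).
  x = 11: rhs = 7, matching y values: none (0 points).
  x = 12: rhs = 0, matching y values: 0 (1 points).
  x = 13: rhs = 14, matching y values: none (0 points).
  x = 14: rhs = 4, matching y values: 2, 15 (2 points).
  x = 15: rhs = 10, matching y values: none (0 points).
  x = 16: rhs = 4, matching y values: 2, 15 (2 points).
Total affine count: 17.
Full point count |E(F_17)| = 17 + 1 = 18.
Hasse bound: |18 − (17+1)| = |0| = 0 ≤ 2√17 ≈ 8.2462 ✓.


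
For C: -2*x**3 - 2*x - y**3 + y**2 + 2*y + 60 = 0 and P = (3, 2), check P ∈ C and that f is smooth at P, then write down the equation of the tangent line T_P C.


Tangent line at P: -56*x - 6*y + 180 = 0.

Step 1: f(3, 2) = 0, so P lies on C.
Step 2: partial derivatives
  f_x(x, y) = -6*x**2 - 2, f_y(x, y) = -3*y**2 + 2*y + 2.
  f_x(P) = -56, f_y(P) = -6 (gradient nonzero, so P is smooth).
Step 3: tangent line at P: -56·(x − 3) + -6·(y − 2) = 0.
Expanding: -56*x - 6*y + 180 = 0.


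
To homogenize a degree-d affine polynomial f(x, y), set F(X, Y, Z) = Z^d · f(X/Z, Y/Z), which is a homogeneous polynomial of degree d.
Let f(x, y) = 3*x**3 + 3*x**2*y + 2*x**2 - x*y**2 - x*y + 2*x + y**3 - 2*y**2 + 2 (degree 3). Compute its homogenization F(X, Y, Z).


F(X, Y, Z) = 3*X**3 + 3*X**2*Y + 2*X**2*Z - X*Y**2 - X*Y*Z + 2*X*Z**2 + Y**3 - 2*Y**2*Z + 2*Z**3

deg(f) = 3.
Substitute x = X/Z, y = Y/Z into f, then multiply by Z^3.
  monomial 3·x^3·y^0 ↦ 3·X^3·Y^0·Z^0.
  monomial 3·x^2·y^1 ↦ 3·X^2·Y^1·Z^0.
  monomial 2·x^2·y^0 ↦ 2·X^2·Y^0·Z^1.
  monomial -1·x^1·y^2 ↦ -1·X^1·Y^2·Z^0.
  monomial -1·x^1·y^1 ↦ -1·X^1·Y^1·Z^1.
  monomial 2·x^1·y^0 ↦ 2·X^1·Y^0·Z^2.
  monomial 1·x^0·y^3 ↦ 1·X^0·Y^3·Z^0.
  monomial -2·x^0·y^2 ↦ -2·X^0·Y^2·Z^1.
  monomial 2·x^0·y^0 ↦ 2·X^0·Y^0·Z^3.
Collecting: F(X, Y, Z) = 3*X**3 + 3*X**2*Y + 2*X**2*Z - X*Y**2 - X*Y*Z + 2*X*Z**2 + Y**3 - 2*Y**2*Z + 2*Z**3.


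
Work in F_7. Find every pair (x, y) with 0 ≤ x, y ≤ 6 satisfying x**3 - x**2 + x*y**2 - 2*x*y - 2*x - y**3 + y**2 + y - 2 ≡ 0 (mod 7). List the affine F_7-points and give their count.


Affine F_7-points: {(1, 5), (1, 6), (4, 1), (4, 3), (5, 1), (5, 4), (6, 1), (6, 5)}; count = 8.

For each of the 49 pairs (x, y) ∈ F_7², evaluate f(x, y) mod 7. Record the zeros.
  x = 0: [0↦5, 1↦6, 2↦3, 3↦4, 4↦3, 5↦1, 6↦6]  zeros at y ∈ ∅
  x = 1: [0↦3, 1↦3, 2↦1, 3↦5, 4↦2, 5↦0, 6↦0]  zeros at y ∈ {5, 6}
  x = 2: [0↦5, 1↦4, 2↦3, 3↦3, 4↦5, 5↦3, 6↦5]  zeros at y ∈ ∅
  x = 3: [0↦3, 1↦1, 2↦1, 3↦4, 4↦4, 5↦2, 6↦6]  zeros at y ∈ ∅
  x = 4: [0↦3, 1↦0, 2↦1, 3↦0, 4↦5, 5↦3, 6↦2]  zeros at y ∈ {1, 3}
  x = 5: [0↦4, 1↦0, 2↦2, 3↦4, 4↦0, 5↦5, 6↦6]  zeros at y ∈ {1, 4}
  x = 6: [0↦5, 1↦0, 2↦3, 3↦1, 4↦2, 5↦0, 6↦3]  zeros at y ∈ {1, 5}
Collecting zeros: affine points = {(1, 5), (1, 6), (4, 1), (4, 3), (5, 1), (5, 4), (6, 1), (6, 5)}.
Total count |C(F_7)_aff| = 8.


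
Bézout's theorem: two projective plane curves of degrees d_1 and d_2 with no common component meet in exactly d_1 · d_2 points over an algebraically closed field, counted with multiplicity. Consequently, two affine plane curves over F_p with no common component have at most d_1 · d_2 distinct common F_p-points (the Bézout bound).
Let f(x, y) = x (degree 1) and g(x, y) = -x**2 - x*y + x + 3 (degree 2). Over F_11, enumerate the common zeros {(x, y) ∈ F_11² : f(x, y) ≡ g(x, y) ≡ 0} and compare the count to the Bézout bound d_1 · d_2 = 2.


Common zeros: ∅; count = 0; Bézout bound = 2.

deg(f) = 1, deg(g) = 2, so Bézout bound = 2.
Scan x ∈ F_11. For each x, list the y ∈ F_11 with f(x, y) ≡ 0 and those with g(x, y) ≡ 0 (mod 11); the common zeros in that column are the intersection.
  x = 0: f ≡ 0 at y ∈ {0, 1, 2, 3, 4, 5, 6, 7, 8, 9, 10}; g ≡ 0 at y ∈ ∅; common: ∅.
  x = 1: f ≡ 0 at y ∈ ∅; g ≡ 0 at y ∈ {3}; common: ∅.
  x = 2: f ≡ 0 at y ∈ ∅; g ≡ 0 at y ∈ {6}; common: ∅.
  x = 3: f ≡ 0 at y ∈ ∅; g ≡ 0 at y ∈ {10}; common: ∅.
  x = 4: f ≡ 0 at y ∈ ∅; g ≡ 0 at y ∈ {6}; common: ∅.
  x = 5: f ≡ 0 at y ∈ ∅; g ≡ 0 at y ∈ {1}; common: ∅.
  x = 6: f ≡ 0 at y ∈ ∅; g ≡ 0 at y ∈ {1}; common: ∅.
  x = 7: f ≡ 0 at y ∈ ∅; g ≡ 0 at y ∈ {7}; common: ∅.
  x = 8: f ≡ 0 at y ∈ ∅; g ≡ 0 at y ∈ {3}; common: ∅.
  x = 9: f ≡ 0 at y ∈ ∅; g ≡ 0 at y ∈ {7}; common: ∅.
  x = 10: f ≡ 0 at y ∈ ∅; g ≡ 0 at y ∈ {10}; common: ∅.
Collecting: common zeros = ∅, so the count is 0.
Comparison with the Bézout bound: 0 ≤ 2 = deg(f)·deg(g), as expected for curves with no common component (the affine F_11-count falls short of the bound because intersections may lie at infinity, over extension fields, or carry multiplicity).


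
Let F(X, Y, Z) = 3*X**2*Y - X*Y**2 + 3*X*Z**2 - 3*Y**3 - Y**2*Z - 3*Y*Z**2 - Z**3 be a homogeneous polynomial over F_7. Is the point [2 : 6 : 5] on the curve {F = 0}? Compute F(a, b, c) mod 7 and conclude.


F(2,6,5) ≡ 0 (mod 7); P is on the curve.

Evaluate F(2, 6, 5) term-by-term (mod 7).
  3*X**2*Y ↦ 3·4·6·1 = 72
  -X*Y**2 ↦ -1·2·36·1 = -72
  3*X*Z**2 ↦ 3·2·1·25 = 150
  -3*Y**3 ↦ -3·1·216·1 = -648
  -Y**2*Z ↦ -1·1·36·5 = -180
  -3*Y*Z**2 ↦ -3·1·6·25 = -450
  -Z**3 ↦ -1·1·1·125 = -125
Sum: F(2, 6, 5) = (72) + (-72) + (150) + (-648) + (-180) + (-450) + (-125) = -1253.
Reducing mod 7: -1253 ≡ 0 (mod 7).
Since F(a, b, c) ≡ 0 (mod 7), P lies on the curve.


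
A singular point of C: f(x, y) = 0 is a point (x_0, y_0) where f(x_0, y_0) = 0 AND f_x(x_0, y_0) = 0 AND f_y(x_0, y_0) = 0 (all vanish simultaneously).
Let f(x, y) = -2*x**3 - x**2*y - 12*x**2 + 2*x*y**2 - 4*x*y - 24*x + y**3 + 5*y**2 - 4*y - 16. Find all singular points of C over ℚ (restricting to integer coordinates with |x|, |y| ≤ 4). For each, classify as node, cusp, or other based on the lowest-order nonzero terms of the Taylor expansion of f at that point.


Singular points: {(-2, 0)}; classification: cusp.

Compute partial derivatives:
  f_x = -6*x**2 - 2*x*y - 24*x + 2*y**2 - 4*y - 24.
  f_y = -x**2 + 4*x*y - 4*x + 3*y**2 + 10*y - 4.
Scan x_0 ∈ {−4, ..., 4}. For each x_0, f_y(x_0, y) is a polynomial in y; find its integer roots y ∈ {−4, ..., 4}, then test f_x and f at those candidates.
  x = -4: f_y(-4, y) = 3*y**2 - 6*y - 4; no integer root y with |y| ≤ 4.
  x = -3: f_y(-3, y) = 3*y**2 - 2*y - 1; vanishes at y ∈ {1}. (-3, 1): f_x = -2 ≠ 0.
  x = -2: f_y(-2, y) = 3*y**2 + 2*y; vanishes at y ∈ {0}. (-2, 0): f_x = 0, f = 0 — SINGULAR.
  x = -1: f_y(-1, y) = 3*y**2 + 6*y - 1; no integer root y with |y| ≤ 4.
  x = 0: f_y(0, y) = 3*y**2 + 10*y - 4; no integer root y with |y| ≤ 4.
  x = 1: f_y(1, y) = 3*y**2 + 14*y - 9; no integer root y with |y| ≤ 4.
  x = 2: f_y(2, y) = 3*y**2 + 18*y - 16; no integer root y with |y| ≤ 4.
  x = 3: f_y(3, y) = 3*y**2 + 22*y - 25; vanishes at y ∈ {1}. (3, 1): f_x = -158 ≠ 0.
  x = 4: f_y(4, y) = 3*y**2 + 26*y - 36; no integer root y with |y| ≤ 4.
Only singular point on the grid: (-2, 0).
Classify: substitute x = -2 + u, y = 0 + v and expand: f = -2*u**3 - u**2*v + 2*u*v**2 + v**3 + v**2.
No constant or linear terms (consistent with a singular point). Quadratic part: v**2. Cubic part: -2*u**3 - u**2*v + 2*u*v**2 + v**3.
The quadratic part v**2 is a perfect square, so there is a single (double) tangent line v = 0, i.e. y = 0. Restricting the cubic part to that line (v = 0) leaves -2*u**3 ≠ 0, so f is not divisible by v and the branch is v² ≈ 2*u**3 to lowest order — this is a cusp.
Classification: cusp.


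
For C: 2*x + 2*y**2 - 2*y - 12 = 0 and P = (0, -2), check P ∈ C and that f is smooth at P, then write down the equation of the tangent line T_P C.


Tangent line at P: 2*x - 10*y - 20 = 0.

Step 1: f(0, -2) = 0, so P lies on C.
Step 2: partial derivatives
  f_x(x, y) = 2, f_y(x, y) = 4*y - 2.
  f_x(P) = 2, f_y(P) = -10 (gradient nonzero, so P is smooth).
Step 3: tangent line at P: 2·(x − 0) + -10·(y − -2) = 0.
Expanding: 2*x - 10*y - 20 = 0.


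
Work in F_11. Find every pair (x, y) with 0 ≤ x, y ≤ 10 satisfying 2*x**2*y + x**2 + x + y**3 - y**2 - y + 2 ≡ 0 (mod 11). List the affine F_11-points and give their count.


Affine F_11-points: {(0, 6), (2, 5), (4, 0), (4, 2), (4, 10), (5, 6), (6, 0), (6, 3), (6, 9), (8, 3), (8, 10), (9, 1), (9, 2), (9, 9)}; count = 14.

For each of the 121 pairs (x, y) ∈ F_11², evaluate f(x, y) mod 11. Record the zeros.
  x = 0: [0↦2, 1↦1, 2↦4, 3↦6, 4↦2, 5↦9, 6↦0, 7↦3, 8↦2, 9↦3, 10↦1]  zeros at y ∈ {6}
  x = 1: [0↦4, 1↦5, 2↦10, 3↦3, 4↦1, 5↦10, 6↦3, 7↦8, 8↦9, 9↦1, 10↦1]  zeros at y ∈ ∅
  x = 2: [0↦8, 1↦4, 2↦4, 3↦3, 4↦7, 5↦0, 6↦10, 7↦10, 8↦6, 9↦4, 10↦10]  zeros at y ∈ {5}
  x = 3: [0↦3, 1↦9, 2↦8, 3↦6, 4↦9, 5↦1, 6↦10, 7↦9, 8↦4, 9↦1, 10↦6]  zeros at y ∈ ∅
  x = 4: [0↦0, 1↦9, 2↦0, 3↦1, 4↦7, 5↦2, 6↦3, 7↦5, 8↦3, 9↦3, 10↦0]  zeros at y ∈ {0, 2, 10}
  x = 5: [0↦10, 1↦4, 2↦2, 3↦10, 4↦1, 5↦3, 6↦0, 7↦9, 8↦3, 9↦10, 10↦3]  zeros at y ∈ {6}
  x = 6: [0↦0, 1↦5, 2↦3, 3↦0, 4↦2, 5↦4, 6↦1, 7↦10, 8↦4, 9↦0, 10↦4]  zeros at y ∈ {0, 3, 9}
  x = 7: [0↦3, 1↦1, 2↦3, 3↦4, 4↦10, 5↦5, 6↦6, 7↦8, 8↦6, 9↦6, 10↦3]  zeros at y ∈ ∅
  x = 8: [0↦8, 1↦3, 2↦2, 3↦0, 4↦3, 5↦6, 6↦4, 7↦3, 8↦9, 9↦6, 10↦0]  zeros at y ∈ {3, 10}
  x = 9: [0↦4, 1↦0, 2↦0, 3↦10, 4↦3, 5↦7, 6↦6, 7↦6, 8↦2, 9↦0, 10↦6]  zeros at y ∈ {1, 2, 9}
  x = 10: [0↦2, 1↦3, 2↦8, 3↦1, 4↦10, 5↦8, 6↦1, 7↦6, 8↦7, 9↦10, 10↦10]  zeros at y ∈ ∅
Collecting zeros: affine points = {(0, 6), (2, 5), (4, 0), (4, 2), (4, 10), (5, 6), (6, 0), (6, 3), (6, 9), (8, 3), (8, 10), (9, 1), (9, 2), (9, 9)}.
Total count |C(F_11)_aff| = 14.


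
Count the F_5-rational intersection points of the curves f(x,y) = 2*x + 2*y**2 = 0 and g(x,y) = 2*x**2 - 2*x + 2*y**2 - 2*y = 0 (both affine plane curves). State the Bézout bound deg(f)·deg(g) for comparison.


Common zeros: {(0, 0)}; count = 1; Bézout bound = 4.

deg(f) = 2, deg(g) = 2, so Bézout bound = 4.
Scan x ∈ F_5. For each x, list the y ∈ F_5 with f(x, y) ≡ 0 and those with g(x, y) ≡ 0 (mod 5); the common zeros in that column are the intersection.
  x = 0: f ≡ 0 at y ∈ {0}; g ≡ 0 at y ∈ {0, 1}; common: {0}.
  x = 1: f ≡ 0 at y ∈ {2, 3}; g ≡ 0 at y ∈ {0, 1}; common: ∅.
  x = 2: f ≡ 0 at y ∈ ∅; g ≡ 0 at y ∈ ∅; common: ∅.
  x = 3: f ≡ 0 at y ∈ ∅; g ≡ 0 at y ∈ ∅; common: ∅.
  x = 4: f ≡ 0 at y ∈ {1, 4}; g ≡ 0 at y ∈ ∅; common: ∅.
Collecting: common zeros = {(0, 0)}, so the count is 1.
Comparison with the Bézout bound: 1 ≤ 4 = deg(f)·deg(g), as expected for curves with no common component (the affine F_5-count falls short of the bound because intersections may lie at infinity, over extension fields, or carry multiplicity).


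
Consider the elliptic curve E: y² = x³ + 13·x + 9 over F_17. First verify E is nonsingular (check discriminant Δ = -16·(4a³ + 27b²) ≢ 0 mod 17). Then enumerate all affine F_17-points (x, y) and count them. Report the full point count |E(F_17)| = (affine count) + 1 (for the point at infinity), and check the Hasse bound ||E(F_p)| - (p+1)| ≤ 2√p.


Affine points = {(0, 3), (0, 14), (2, 3), (2, 14), (7, 1), (7, 16), (8, 8), (8, 9), (10, 0), (11, 2), (11, 15), (15, 3), (15, 14)}; affine count = 13; |E(F_17)| = 14.

Discriminant check: Δ ∝ 4a³ + 27b² = 4·13³ + 27·9² = 4·2197 + 27·81 ≡ 10 (mod 17). Nonzero ⇒ E is nonsingular.
For each x ∈ F_17, compute rhs = x³ + 13·x + 9 mod 17, then count y ∈ F_17 with y² ≡ rhs.
  x = 0: rhs = 9, matching y values: 3, 14 (2 points).
  x = 1: rhs = 6, matching y values: none (0 points).
  x = 2: rhs = 9, matching y values: 3, 14 (2 points).
  x = 3: rhs = 7, matching y values: none (0 points).
  x = 4: rhs = 6, matching y values: none (0 points).
  x = 5: rhs = 12, matching y values: none (0 points).
  x = 6: rhs = 14, matching y values: none (0 points).
  x = 7: rhs = 1, matching y values: 1, 16 (2 points).
  x = 8: rhs = 13, matching y values: 8, 9 (2 points).
  x = 9: rhs = 5, matching y values: none (0 points).
  x = 10: rhs = 0, matching y values: 0 (1 points).
  x = 11: rhs = 4, matching y values: 2, 15 (2 points).
  x = 12: rhs = 6, matching y values: none (0 points).
  x = 13: rhs = 12, matching y values: none (0 points).
  x = 14: rhs = 11, matching y values: none (0 points).
  x = 15: rhs = 9, matching y values: 3, 14 (2 points).
  x = 16: rhs = 12, matching y values: none (0 points).
Total affine count: 13.
Full point count |E(F_17)| = 13 + 1 = 14.
Hasse bound: |14 − (17+1)| = |-4| = 4 ≤ 2√17 ≈ 8.2462 ✓.


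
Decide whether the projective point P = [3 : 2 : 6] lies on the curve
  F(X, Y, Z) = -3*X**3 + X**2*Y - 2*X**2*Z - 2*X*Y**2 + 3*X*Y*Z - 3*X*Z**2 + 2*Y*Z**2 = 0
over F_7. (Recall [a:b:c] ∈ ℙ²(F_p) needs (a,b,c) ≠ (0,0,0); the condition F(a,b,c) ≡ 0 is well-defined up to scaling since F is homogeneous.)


F(3,2,6) ≡ 6 (mod 7); P is NOT on the curve.

Evaluate F(3, 2, 6) term-by-term (mod 7).
  -3*X**3 ↦ -3·27·1·1 = -81
  X**2*Y ↦ 1·9·2·1 = 18
  -2*X**2*Z ↦ -2·9·1·6 = -108
  -2*X*Y**2 ↦ -2·3·4·1 = -24
  3*X*Y*Z ↦ 3·3·2·6 = 108
  -3*X*Z**2 ↦ -3·3·1·36 = -324
  2*Y*Z**2 ↦ 2·1·2·36 = 144
Sum: F(3, 2, 6) = (-81) + (18) + (-108) + (-24) + (108) + (-324) + (144) = -267.
Reducing mod 7: -267 ≡ 6 (mod 7).
Since F(a, b, c) ≡ 6 ≠ 0 (mod 7), P does NOT lie on the curve.
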